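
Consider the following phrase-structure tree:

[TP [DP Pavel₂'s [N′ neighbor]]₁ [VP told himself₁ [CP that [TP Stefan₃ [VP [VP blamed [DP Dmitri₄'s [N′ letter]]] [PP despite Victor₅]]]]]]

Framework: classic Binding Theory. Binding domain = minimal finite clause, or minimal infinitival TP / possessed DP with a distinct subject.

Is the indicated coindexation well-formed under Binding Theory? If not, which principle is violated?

grammatical

The two coindexed NPs are *[Pavel₂'s neighbor]₁* and *himself₁*.
*himself₁* is an anaphor; its binding domain is the matrix TP, whose subject is [Pavel₂'s neighbor]₁. *[Pavel₂'s neighbor]₁* c-commands it within that domain and shares its index, so Principle A is satisfied.
*[Pavel₂'s neighbor]₁* is an R-expression; *himself₁* does not c-command it, and no other NP shares its index, so Principle C is satisfied.
All principles are respected.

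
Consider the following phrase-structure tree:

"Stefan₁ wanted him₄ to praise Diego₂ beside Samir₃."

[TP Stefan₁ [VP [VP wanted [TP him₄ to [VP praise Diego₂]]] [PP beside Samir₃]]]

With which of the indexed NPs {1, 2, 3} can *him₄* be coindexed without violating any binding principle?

*him* is a pronoun, so Principle B applies: it must be free in its binding domain.
Binding domain of *him₄*: the matrix TP, whose subject is Stefan₁.
*Stefan₁* c-commands the pronoun within its binding domain → coindexation would violate Principle B.
*Diego₂*: the pronoun c-commands this R-expression → coindexation would violate Principle C on *Diego₂*.
*Samir₃* and the pronoun do not c-command one another → neither Principle B nor Principle C is at stake; coindexation permitted.

{3}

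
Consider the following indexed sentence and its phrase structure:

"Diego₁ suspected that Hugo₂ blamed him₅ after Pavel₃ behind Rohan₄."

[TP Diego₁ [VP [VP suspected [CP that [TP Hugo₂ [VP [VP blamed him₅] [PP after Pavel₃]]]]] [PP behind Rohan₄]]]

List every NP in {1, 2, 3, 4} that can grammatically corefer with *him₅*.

{1, 3, 4}

*him* is a pronoun, so Principle B applies: it must be free in its binding domain.
Binding domain of *him₅*: the embedded TP, whose subject is Hugo₂.
*Diego₁* c-commands the pronoun but from outside its binding domain, and is not c-commanded by it → coindexation permitted.
*Hugo₂* c-commands the pronoun within its binding domain → coindexation would violate Principle B.
*Pavel₃* and the pronoun do not c-command one another → neither Principle B nor Principle C is at stake; coindexation permitted.
*Rohan₄* and the pronoun do not c-command one another → neither Principle B nor Principle C is at stake; coindexation permitted.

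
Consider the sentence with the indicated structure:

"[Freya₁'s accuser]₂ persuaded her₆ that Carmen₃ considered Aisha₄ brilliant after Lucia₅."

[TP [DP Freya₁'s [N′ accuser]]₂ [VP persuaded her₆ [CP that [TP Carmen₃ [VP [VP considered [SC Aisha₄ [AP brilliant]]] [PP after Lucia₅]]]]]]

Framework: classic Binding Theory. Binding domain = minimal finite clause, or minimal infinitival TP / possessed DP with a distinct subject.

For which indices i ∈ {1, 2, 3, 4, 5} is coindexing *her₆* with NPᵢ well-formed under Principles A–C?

*her* is a pronoun, so Principle B applies: it must be free in its binding domain.
Binding domain of *her₆*: the matrix TP, whose subject is [Freya₁'s accuser]₂.
*Freya₁* and the pronoun do not c-command one another → neither Principle B nor Principle C is at stake; coindexation permitted.
*[Freya₁'s accuser]₂* c-commands the pronoun within its binding domain → coindexation would violate Principle B.
*Carmen₃*: the pronoun c-commands this R-expression → coindexation would violate Principle C on *Carmen₃*.
*Aisha₄*: the pronoun c-commands this R-expression → coindexation would violate Principle C on *Aisha₄*.
*Lucia₅*: the pronoun c-commands this R-expression → coindexation would violate Principle C on *Lucia₅*.

{1}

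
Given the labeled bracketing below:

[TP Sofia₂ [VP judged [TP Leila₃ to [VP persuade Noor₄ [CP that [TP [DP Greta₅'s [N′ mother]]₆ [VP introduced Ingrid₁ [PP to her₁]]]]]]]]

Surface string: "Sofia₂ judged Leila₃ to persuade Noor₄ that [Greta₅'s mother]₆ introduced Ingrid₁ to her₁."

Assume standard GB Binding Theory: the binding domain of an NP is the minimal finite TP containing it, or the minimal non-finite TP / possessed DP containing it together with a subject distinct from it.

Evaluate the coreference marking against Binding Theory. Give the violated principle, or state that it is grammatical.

The two coindexed NPs are *Ingrid₁* and *her₁*.
*her₁* is a pronoun. Its binding domain is the embedded TP, whose subject is [Greta₅'s mother]₆.
*Ingrid₁* c-commands it within that domain and carries the same index.
The pronoun is locally bound → Principle B violation.

Principle B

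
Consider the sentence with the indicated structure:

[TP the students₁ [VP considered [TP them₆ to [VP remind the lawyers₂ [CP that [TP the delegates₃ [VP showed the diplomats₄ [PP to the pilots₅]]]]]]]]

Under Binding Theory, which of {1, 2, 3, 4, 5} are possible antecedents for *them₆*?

*them* is a pronoun, so Principle B applies: it must be free in its binding domain.
Binding domain of *them₆*: the matrix TP, whose subject is the students₁.
*the students₁* c-commands the pronoun within its binding domain → coindexation would violate Principle B.
*the lawyers₂*: the pronoun c-commands this R-expression → coindexation would violate Principle C on *the lawyers₂*.
*the delegates₃*: the pronoun c-commands this R-expression → coindexation would violate Principle C on *the delegates₃*.
*the diplomats₄*: the pronoun c-commands this R-expression → coindexation would violate Principle C on *the diplomats₄*.
*the pilots₅*: the pronoun c-commands this R-expression → coindexation would violate Principle C on *the pilots₅*.

none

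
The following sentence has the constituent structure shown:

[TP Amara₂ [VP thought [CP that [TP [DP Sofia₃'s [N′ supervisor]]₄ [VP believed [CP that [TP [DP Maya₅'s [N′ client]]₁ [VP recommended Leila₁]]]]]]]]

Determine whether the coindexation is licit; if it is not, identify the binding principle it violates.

Principle C

The two coindexed NPs are *[Maya₅'s client]₁* and *Leila₁*.
*Leila₁* is an R-expression. Principle C requires it to be free everywhere.
*[Maya₅'s client]₁* c-commands it and carries the same index.
The R-expression is bound → Principle C violation.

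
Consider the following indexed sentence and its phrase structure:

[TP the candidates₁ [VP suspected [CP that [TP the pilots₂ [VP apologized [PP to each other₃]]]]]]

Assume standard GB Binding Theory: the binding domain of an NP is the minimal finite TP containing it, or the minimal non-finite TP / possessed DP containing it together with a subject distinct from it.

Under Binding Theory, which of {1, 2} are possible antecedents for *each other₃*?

{2}

*each other* is an anaphor, so Principle A applies: it must be bound in its binding domain.
Binding domain of *each other₃*: the embedded TP, whose subject is the pilots₂.
*the candidates₁* c-commands the anaphor but is outside its binding domain → cannot satisfy Principle A.
*the pilots₂* c-commands the anaphor within its binding domain → licit binder.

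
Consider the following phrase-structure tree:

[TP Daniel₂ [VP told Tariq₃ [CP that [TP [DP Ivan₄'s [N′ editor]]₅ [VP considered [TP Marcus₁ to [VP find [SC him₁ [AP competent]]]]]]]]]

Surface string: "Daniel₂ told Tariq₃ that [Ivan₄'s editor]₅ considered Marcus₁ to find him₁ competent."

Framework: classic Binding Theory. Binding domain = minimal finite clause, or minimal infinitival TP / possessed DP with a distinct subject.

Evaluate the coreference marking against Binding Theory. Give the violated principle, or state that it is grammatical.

The two coindexed NPs are *Marcus₁* and *him₁*.
*him₁* is a pronoun. Its binding domain is the embedded TP, whose subject is Marcus₁.
*Marcus₁* c-commands it within that domain and carries the same index.
The pronoun is locally bound → Principle B violation.

Principle B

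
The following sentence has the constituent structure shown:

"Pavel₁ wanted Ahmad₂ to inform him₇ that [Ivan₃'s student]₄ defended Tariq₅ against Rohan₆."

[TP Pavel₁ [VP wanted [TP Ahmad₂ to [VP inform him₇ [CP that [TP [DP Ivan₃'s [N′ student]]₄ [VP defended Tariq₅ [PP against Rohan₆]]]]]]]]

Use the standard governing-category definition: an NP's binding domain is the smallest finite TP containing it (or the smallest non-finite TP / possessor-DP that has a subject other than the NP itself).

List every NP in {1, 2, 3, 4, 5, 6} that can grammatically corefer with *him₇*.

{1}

*him* is a pronoun, so Principle B applies: it must be free in its binding domain.
Binding domain of *him₇*: the embedded TP, whose subject is Ahmad₂.
*Pavel₁* c-commands the pronoun but from outside its binding domain, and is not c-commanded by it → coindexation permitted.
*Ahmad₂* c-commands the pronoun within its binding domain → coindexation would violate Principle B.
*Ivan₃*: the pronoun c-commands this R-expression → coindexation would violate Principle C on *Ivan₃*.
*[Ivan₃'s student]₄*: the pronoun c-commands this R-expression → coindexation would violate Principle C on *[Ivan₃'s student]₄*.
*Tariq₅*: the pronoun c-commands this R-expression → coindexation would violate Principle C on *Tariq₅*.
*Rohan₆*: the pronoun c-commands this R-expression → coindexation would violate Principle C on *Rohan₆*.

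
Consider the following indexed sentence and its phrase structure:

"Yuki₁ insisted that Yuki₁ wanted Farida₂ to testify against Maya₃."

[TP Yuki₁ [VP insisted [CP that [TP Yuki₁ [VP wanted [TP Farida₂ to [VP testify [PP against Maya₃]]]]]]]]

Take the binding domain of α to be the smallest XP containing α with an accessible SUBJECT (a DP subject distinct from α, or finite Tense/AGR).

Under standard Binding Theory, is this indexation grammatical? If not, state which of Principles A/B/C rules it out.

Principle C

The two coindexed NPs are *Yuki₁* (the higher occurrence) and *Yuki₁* (the lower occurrence).
*Yuki₁* (the lower occurrence) is an R-expression. Principle C requires it to be free everywhere.
*Yuki₁* (the higher occurrence) c-commands it and carries the same index.
The R-expression is bound → Principle C violation.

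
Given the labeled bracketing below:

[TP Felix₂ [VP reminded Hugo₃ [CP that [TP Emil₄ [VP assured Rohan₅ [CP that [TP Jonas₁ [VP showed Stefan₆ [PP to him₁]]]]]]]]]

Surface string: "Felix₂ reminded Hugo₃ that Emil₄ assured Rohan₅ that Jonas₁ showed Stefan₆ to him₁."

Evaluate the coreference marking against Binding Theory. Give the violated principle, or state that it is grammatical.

The two coindexed NPs are *Jonas₁* and *him₁*.
*him₁* is a pronoun. Its binding domain is the embedded TP, whose subject is Jonas₁.
*Jonas₁* c-commands it within that domain and carries the same index.
The pronoun is locally bound → Principle B violation.

Principle B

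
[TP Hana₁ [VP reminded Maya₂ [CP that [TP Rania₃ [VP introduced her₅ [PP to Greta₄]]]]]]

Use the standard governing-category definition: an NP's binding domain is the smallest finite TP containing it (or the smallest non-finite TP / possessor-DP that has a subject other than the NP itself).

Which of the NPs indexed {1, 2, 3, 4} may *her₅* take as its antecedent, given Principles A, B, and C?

*her* is a pronoun, so Principle B applies: it must be free in its binding domain.
Binding domain of *her₅*: the embedded TP, whose subject is Rania₃.
*Hana₁* c-commands the pronoun but from outside its binding domain, and is not c-commanded by it → coindexation permitted.
*Maya₂* c-commands the pronoun but from outside its binding domain, and is not c-commanded by it → coindexation permitted.
*Rania₃* c-commands the pronoun within its binding domain → coindexation would violate Principle B.
*Greta₄*: the pronoun c-commands this R-expression → coindexation would violate Principle C on *Greta₄*.

{1, 2}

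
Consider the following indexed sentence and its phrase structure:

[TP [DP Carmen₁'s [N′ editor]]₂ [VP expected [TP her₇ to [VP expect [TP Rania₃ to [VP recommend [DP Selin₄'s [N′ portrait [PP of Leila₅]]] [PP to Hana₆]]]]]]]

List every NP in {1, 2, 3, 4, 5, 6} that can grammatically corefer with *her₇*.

{1}

*her* is a pronoun, so Principle B applies: it must be free in its binding domain.
Binding domain of *her₇*: the matrix TP, whose subject is [Carmen₁'s editor]₂.
*Carmen₁* and the pronoun do not c-command one another → neither Principle B nor Principle C is at stake; coindexation permitted.
*[Carmen₁'s editor]₂* c-commands the pronoun within its binding domain → coindexation would violate Principle B.
*Rania₃*: the pronoun c-commands this R-expression → coindexation would violate Principle C on *Rania₃*.
*Selin₄*: the pronoun c-commands this R-expression → coindexation would violate Principle C on *Selin₄*.
*Leila₅*: the pronoun c-commands this R-expression → coindexation would violate Principle C on *Leila₅*.
*Hana₆*: the pronoun c-commands this R-expression → coindexation would violate Principle C on *Hana₆*.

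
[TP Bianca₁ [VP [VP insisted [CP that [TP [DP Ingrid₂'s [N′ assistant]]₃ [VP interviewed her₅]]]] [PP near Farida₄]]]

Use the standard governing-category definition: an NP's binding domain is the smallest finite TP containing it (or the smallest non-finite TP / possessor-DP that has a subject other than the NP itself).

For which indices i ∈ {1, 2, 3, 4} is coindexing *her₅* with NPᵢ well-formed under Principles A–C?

*her* is a pronoun, so Principle B applies: it must be free in its binding domain.
Binding domain of *her₅*: the embedded TP, whose subject is [Ingrid₂'s assistant]₃.
*Bianca₁* c-commands the pronoun but from outside its binding domain, and is not c-commanded by it → coindexation permitted.
*Ingrid₂* and the pronoun do not c-command one another → neither Principle B nor Principle C is at stake; coindexation permitted.
*[Ingrid₂'s assistant]₃* c-commands the pronoun within its binding domain → coindexation would violate Principle B.
*Farida₄* and the pronoun do not c-command one another → neither Principle B nor Principle C is at stake; coindexation permitted.

{1, 2, 4}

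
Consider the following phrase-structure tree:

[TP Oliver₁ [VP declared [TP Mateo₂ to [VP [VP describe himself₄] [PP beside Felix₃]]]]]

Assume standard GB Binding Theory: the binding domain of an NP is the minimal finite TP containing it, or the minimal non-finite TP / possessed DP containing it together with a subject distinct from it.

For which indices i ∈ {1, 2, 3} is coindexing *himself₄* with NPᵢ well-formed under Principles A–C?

{2}

*himself* is an anaphor, so Principle A applies: it must be bound in its binding domain.
Binding domain of *himself₄*: the embedded TP, whose subject is Mateo₂.
*Oliver₁* c-commands the anaphor but is outside its binding domain → cannot satisfy Principle A.
*Mateo₂* c-commands the anaphor within its binding domain → licit binder.
*Felix₃* does not c-command the anaphor → cannot bind it.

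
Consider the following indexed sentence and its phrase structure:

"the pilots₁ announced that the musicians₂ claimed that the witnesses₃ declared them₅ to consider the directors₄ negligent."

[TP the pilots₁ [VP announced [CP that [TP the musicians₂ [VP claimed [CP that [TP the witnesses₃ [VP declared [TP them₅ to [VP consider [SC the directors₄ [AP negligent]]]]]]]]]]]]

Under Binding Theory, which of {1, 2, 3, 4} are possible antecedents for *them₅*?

{1, 2}

*them* is a pronoun, so Principle B applies: it must be free in its binding domain.
Binding domain of *them₅*: the embedded TP, whose subject is the witnesses₃.
*the pilots₁* c-commands the pronoun but from outside its binding domain, and is not c-commanded by it → coindexation permitted.
*the musicians₂* c-commands the pronoun but from outside its binding domain, and is not c-commanded by it → coindexation permitted.
*the witnesses₃* c-commands the pronoun within its binding domain → coindexation would violate Principle B.
*the directors₄*: the pronoun c-commands this R-expression → coindexation would violate Principle C on *the directors₄*.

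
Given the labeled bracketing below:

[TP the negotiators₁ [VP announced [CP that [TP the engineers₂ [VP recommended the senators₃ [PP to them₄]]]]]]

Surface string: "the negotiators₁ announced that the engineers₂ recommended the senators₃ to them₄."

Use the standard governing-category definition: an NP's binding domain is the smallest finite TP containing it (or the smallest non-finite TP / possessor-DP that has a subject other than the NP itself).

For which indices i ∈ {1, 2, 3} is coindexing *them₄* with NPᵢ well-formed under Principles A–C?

{1}

*them* is a pronoun, so Principle B applies: it must be free in its binding domain.
Binding domain of *them₄*: the embedded TP, whose subject is the engineers₂.
*the negotiators₁* c-commands the pronoun but from outside its binding domain, and is not c-commanded by it → coindexation permitted.
*the engineers₂* c-commands the pronoun within its binding domain → coindexation would violate Principle B.
*the senators₃* c-commands the pronoun within its binding domain → coindexation would violate Principle B.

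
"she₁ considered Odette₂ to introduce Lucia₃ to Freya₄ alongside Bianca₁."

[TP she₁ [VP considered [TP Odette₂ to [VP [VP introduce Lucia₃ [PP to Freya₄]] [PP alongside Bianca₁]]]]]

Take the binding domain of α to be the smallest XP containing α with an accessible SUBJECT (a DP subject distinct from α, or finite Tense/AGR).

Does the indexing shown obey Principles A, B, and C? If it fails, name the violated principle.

The two coindexed NPs are *she₁* and *Bianca₁*.
*Bianca₁* is an R-expression. Principle C requires it to be free everywhere.
*she₁* c-commands it and carries the same index.
The R-expression is bound → Principle C violation.

Principle C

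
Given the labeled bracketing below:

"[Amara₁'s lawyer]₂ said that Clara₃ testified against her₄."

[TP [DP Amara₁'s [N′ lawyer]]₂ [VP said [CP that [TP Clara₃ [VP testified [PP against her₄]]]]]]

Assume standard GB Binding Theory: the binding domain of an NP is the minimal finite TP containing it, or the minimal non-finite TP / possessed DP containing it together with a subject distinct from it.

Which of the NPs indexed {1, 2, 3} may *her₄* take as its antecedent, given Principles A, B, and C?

*her* is a pronoun, so Principle B applies: it must be free in its binding domain.
Binding domain of *her₄*: the embedded TP, whose subject is Clara₃.
*Amara₁* and the pronoun do not c-command one another → neither Principle B nor Principle C is at stake; coindexation permitted.
*[Amara₁'s lawyer]₂* c-commands the pronoun but from outside its binding domain, and is not c-commanded by it → coindexation permitted.
*Clara₃* c-commands the pronoun within its binding domain → coindexation would violate Principle B.

{1, 2}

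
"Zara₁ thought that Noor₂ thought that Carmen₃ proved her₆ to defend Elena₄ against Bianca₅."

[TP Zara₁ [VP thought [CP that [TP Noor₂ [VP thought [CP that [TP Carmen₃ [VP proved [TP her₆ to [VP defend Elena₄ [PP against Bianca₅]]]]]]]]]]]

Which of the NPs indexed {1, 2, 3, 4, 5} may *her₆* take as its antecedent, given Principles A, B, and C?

*her* is a pronoun, so Principle B applies: it must be free in its binding domain.
Binding domain of *her₆*: the embedded TP, whose subject is Carmen₃.
*Zara₁* c-commands the pronoun but from outside its binding domain, and is not c-commanded by it → coindexation permitted.
*Noor₂* c-commands the pronoun but from outside its binding domain, and is not c-commanded by it → coindexation permitted.
*Carmen₃* c-commands the pronoun within its binding domain → coindexation would violate Principle B.
*Elena₄*: the pronoun c-commands this R-expression → coindexation would violate Principle C on *Elena₄*.
*Bianca₅*: the pronoun c-commands this R-expression → coindexation would violate Principle C on *Bianca₅*.

{1, 2}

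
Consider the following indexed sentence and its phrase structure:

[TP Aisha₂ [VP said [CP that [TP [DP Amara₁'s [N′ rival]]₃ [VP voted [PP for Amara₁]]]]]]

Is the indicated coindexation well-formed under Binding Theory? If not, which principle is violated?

The two coindexed NPs are *Amara₁* and *Amara₁*.
*Amara₁* is an R-expression; no coindexed NP c-commands it, so Principle C holds.
*Amara₁* is an R-expression; *Amara₁* does not c-command it, and no other NP shares its index, so Principle C is satisfied.
All principles are respected.

grammatical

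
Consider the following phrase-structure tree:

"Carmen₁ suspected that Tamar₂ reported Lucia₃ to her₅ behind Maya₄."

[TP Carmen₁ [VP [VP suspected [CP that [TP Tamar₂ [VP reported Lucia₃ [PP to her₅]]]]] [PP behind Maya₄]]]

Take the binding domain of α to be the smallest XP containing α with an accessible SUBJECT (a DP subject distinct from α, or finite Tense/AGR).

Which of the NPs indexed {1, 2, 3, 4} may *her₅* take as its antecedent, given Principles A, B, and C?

*her* is a pronoun, so Principle B applies: it must be free in its binding domain.
Binding domain of *her₅*: the embedded TP, whose subject is Tamar₂.
*Carmen₁* c-commands the pronoun but from outside its binding domain, and is not c-commanded by it → coindexation permitted.
*Tamar₂* c-commands the pronoun within its binding domain → coindexation would violate Principle B.
*Lucia₃* c-commands the pronoun within its binding domain → coindexation would violate Principle B.
*Maya₄* and the pronoun do not c-command one another → neither Principle B nor Principle C is at stake; coindexation permitted.

{1, 4}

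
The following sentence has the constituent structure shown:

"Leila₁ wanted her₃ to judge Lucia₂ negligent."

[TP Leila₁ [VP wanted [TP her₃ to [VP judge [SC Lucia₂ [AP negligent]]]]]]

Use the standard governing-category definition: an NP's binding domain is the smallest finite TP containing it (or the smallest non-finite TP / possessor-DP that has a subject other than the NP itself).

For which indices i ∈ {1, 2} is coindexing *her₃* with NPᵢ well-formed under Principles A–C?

none

*her* is a pronoun, so Principle B applies: it must be free in its binding domain.
Binding domain of *her₃*: the matrix TP, whose subject is Leila₁.
*Leila₁* c-commands the pronoun within its binding domain → coindexation would violate Principle B.
*Lucia₂*: the pronoun c-commands this R-expression → coindexation would violate Principle C on *Lucia₂*.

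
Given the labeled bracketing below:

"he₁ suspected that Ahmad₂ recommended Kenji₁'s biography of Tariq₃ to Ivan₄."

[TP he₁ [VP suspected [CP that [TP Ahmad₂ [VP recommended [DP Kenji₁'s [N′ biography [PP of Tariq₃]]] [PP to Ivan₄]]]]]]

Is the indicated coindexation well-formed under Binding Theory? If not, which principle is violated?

The two coindexed NPs are *he₁* and *Kenji₁*.
*Kenji₁* is an R-expression. Principle C requires it to be free everywhere.
*he₁* c-commands it and carries the same index.
The R-expression is bound → Principle C violation.

Principle C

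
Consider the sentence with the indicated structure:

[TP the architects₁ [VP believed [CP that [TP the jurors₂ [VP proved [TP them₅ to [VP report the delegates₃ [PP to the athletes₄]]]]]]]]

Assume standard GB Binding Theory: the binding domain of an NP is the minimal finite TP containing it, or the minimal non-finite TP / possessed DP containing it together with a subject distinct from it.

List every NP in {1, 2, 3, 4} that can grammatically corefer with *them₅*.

{1}

*them* is a pronoun, so Principle B applies: it must be free in its binding domain.
Binding domain of *them₅*: the embedded TP, whose subject is the jurors₂.
*the architects₁* c-commands the pronoun but from outside its binding domain, and is not c-commanded by it → coindexation permitted.
*the jurors₂* c-commands the pronoun within its binding domain → coindexation would violate Principle B.
*the delegates₃*: the pronoun c-commands this R-expression → coindexation would violate Principle C on *the delegates₃*.
*the athletes₄*: the pronoun c-commands this R-expression → coindexation would violate Principle C on *the athletes₄*.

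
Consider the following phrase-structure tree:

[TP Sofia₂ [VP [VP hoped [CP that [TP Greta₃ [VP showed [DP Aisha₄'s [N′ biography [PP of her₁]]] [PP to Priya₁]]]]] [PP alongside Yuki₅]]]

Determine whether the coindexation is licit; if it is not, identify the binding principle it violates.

grammatical

The two coindexed NPs are *Priya₁* and *her₁*.
*her₁* is a pronoun; its binding domain is the possessed DP, whose subject is Aisha₄. Within that domain it is c-commanded only by *Aisha₄*, which carries a different index — the pronoun is free locally, so Principle B holds.
*Priya₁* is an R-expression; *her₁* does not c-command it, and no other NP shares its index, so Principle C is satisfied.
All principles are respected.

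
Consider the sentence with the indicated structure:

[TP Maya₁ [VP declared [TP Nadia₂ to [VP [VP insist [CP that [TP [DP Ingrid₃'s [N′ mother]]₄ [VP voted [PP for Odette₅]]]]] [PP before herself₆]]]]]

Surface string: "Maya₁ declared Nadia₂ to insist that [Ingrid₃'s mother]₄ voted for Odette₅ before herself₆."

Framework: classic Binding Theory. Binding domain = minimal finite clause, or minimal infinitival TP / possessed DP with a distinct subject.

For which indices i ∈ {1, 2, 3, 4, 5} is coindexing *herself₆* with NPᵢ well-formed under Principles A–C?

*herself* is an anaphor, so Principle A applies: it must be bound in its binding domain.
Binding domain of *herself₆*: the embedded TP, whose subject is Nadia₂.
*Maya₁* c-commands the anaphor but is outside its binding domain → cannot satisfy Principle A.
*Nadia₂* c-commands the anaphor within its binding domain → licit binder.
*Ingrid₃* does not c-command the anaphor → cannot bind it.
*[Ingrid₃'s mother]₄* does not c-command the anaphor → cannot bind it.
*Odette₅* does not c-command the anaphor → cannot bind it.

{2}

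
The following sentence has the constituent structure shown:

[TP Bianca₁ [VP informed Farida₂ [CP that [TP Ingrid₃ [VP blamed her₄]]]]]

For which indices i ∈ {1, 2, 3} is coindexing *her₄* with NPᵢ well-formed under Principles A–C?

*her* is a pronoun, so Principle B applies: it must be free in its binding domain.
Binding domain of *her₄*: the embedded TP, whose subject is Ingrid₃.
*Bianca₁* c-commands the pronoun but from outside its binding domain, and is not c-commanded by it → coindexation permitted.
*Farida₂* c-commands the pronoun but from outside its binding domain, and is not c-commanded by it → coindexation permitted.
*Ingrid₃* c-commands the pronoun within its binding domain → coindexation would violate Principle B.

{1, 2}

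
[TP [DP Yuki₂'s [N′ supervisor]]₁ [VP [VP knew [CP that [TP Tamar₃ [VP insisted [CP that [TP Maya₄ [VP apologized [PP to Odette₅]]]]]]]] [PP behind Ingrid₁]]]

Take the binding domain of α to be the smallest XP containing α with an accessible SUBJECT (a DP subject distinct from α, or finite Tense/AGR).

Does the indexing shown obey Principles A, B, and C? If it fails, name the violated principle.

Principle C

The two coindexed NPs are *[Yuki₂'s supervisor]₁* and *Ingrid₁*.
*Ingrid₁* is an R-expression. Principle C requires it to be free everywhere.
*[Yuki₂'s supervisor]₁* c-commands it and carries the same index.
The R-expression is bound → Principle C violation.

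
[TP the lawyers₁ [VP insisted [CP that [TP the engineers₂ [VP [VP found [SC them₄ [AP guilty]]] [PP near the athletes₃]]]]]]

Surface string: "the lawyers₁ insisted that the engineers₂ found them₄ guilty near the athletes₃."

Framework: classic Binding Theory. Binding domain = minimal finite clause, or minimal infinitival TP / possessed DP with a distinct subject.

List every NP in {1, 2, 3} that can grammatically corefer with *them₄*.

*them* is a pronoun, so Principle B applies: it must be free in its binding domain.
Binding domain of *them₄*: the embedded TP, whose subject is the engineers₂.
*the lawyers₁* c-commands the pronoun but from outside its binding domain, and is not c-commanded by it → coindexation permitted.
*the engineers₂* c-commands the pronoun within its binding domain → coindexation would violate Principle B.
*the athletes₃* and the pronoun do not c-command one another → neither Principle B nor Principle C is at stake; coindexation permitted.

{1, 3}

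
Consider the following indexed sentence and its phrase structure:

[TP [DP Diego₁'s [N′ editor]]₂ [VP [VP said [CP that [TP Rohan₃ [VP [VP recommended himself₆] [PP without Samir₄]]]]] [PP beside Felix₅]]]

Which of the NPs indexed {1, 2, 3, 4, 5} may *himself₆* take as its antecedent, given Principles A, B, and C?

*himself* is an anaphor, so Principle A applies: it must be bound in its binding domain.
Binding domain of *himself₆*: the embedded TP, whose subject is Rohan₃.
*Diego₁* does not c-command the anaphor → cannot bind it.
*[Diego₁'s editor]₂* c-commands the anaphor but is outside its binding domain → cannot satisfy Principle A.
*Rohan₃* c-commands the anaphor within its binding domain → licit binder.
*Samir₄* does not c-command the anaphor → cannot bind it.
*Felix₅* does not c-command the anaphor → cannot bind it.

{3}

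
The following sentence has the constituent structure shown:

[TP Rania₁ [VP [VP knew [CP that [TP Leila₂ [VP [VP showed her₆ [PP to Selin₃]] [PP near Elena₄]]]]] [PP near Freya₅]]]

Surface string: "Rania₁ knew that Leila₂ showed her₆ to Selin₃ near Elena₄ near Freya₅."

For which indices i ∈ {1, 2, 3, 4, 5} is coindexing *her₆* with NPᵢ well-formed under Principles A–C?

{1, 4, 5}

*her* is a pronoun, so Principle B applies: it must be free in its binding domain.
Binding domain of *her₆*: the embedded TP, whose subject is Leila₂.
*Rania₁* c-commands the pronoun but from outside its binding domain, and is not c-commanded by it → coindexation permitted.
*Leila₂* c-commands the pronoun within its binding domain → coindexation would violate Principle B.
*Selin₃*: the pronoun c-commands this R-expression → coindexation would violate Principle C on *Selin₃*.
*Elena₄* and the pronoun do not c-command one another → neither Principle B nor Principle C is at stake; coindexation permitted.
*Freya₅* and the pronoun do not c-command one another → neither Principle B nor Principle C is at stake; coindexation permitted.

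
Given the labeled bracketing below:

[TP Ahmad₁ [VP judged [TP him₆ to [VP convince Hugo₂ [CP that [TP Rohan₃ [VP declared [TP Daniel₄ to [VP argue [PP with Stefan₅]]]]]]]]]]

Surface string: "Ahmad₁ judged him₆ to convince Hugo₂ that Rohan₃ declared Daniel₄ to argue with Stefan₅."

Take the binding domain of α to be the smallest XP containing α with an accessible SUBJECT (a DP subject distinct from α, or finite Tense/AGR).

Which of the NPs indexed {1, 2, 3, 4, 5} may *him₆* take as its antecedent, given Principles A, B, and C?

*him* is a pronoun, so Principle B applies: it must be free in its binding domain.
Binding domain of *him₆*: the matrix TP, whose subject is Ahmad₁.
*Ahmad₁* c-commands the pronoun within its binding domain → coindexation would violate Principle B.
*Hugo₂*: the pronoun c-commands this R-expression → coindexation would violate Principle C on *Hugo₂*.
*Rohan₃*: the pronoun c-commands this R-expression → coindexation would violate Principle C on *Rohan₃*.
*Daniel₄*: the pronoun c-commands this R-expression → coindexation would violate Principle C on *Daniel₄*.
*Stefan₅*: the pronoun c-commands this R-expression → coindexation would violate Principle C on *Stefan₅*.

none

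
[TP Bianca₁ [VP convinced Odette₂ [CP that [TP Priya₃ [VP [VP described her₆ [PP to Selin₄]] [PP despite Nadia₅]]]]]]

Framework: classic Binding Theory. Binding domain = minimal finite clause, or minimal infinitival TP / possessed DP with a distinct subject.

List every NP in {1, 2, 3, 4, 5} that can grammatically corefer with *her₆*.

{1, 2, 5}

*her* is a pronoun, so Principle B applies: it must be free in its binding domain.
Binding domain of *her₆*: the embedded TP, whose subject is Priya₃.
*Bianca₁* c-commands the pronoun but from outside its binding domain, and is not c-commanded by it → coindexation permitted.
*Odette₂* c-commands the pronoun but from outside its binding domain, and is not c-commanded by it → coindexation permitted.
*Priya₃* c-commands the pronoun within its binding domain → coindexation would violate Principle B.
*Selin₄*: the pronoun c-commands this R-expression → coindexation would violate Principle C on *Selin₄*.
*Nadia₅* and the pronoun do not c-command one another → neither Principle B nor Principle C is at stake; coindexation permitted.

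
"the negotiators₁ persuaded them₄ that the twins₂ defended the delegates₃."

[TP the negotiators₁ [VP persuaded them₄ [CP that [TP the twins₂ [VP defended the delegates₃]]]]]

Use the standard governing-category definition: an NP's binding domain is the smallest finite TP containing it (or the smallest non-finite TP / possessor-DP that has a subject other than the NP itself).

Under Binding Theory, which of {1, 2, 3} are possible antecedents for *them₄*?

none

*them* is a pronoun, so Principle B applies: it must be free in its binding domain.
Binding domain of *them₄*: the matrix TP, whose subject is the negotiators₁.
*the negotiators₁* c-commands the pronoun within its binding domain → coindexation would violate Principle B.
*the twins₂*: the pronoun c-commands this R-expression → coindexation would violate Principle C on *the twins₂*.
*the delegates₃*: the pronoun c-commands this R-expression → coindexation would violate Principle C on *the delegates₃*.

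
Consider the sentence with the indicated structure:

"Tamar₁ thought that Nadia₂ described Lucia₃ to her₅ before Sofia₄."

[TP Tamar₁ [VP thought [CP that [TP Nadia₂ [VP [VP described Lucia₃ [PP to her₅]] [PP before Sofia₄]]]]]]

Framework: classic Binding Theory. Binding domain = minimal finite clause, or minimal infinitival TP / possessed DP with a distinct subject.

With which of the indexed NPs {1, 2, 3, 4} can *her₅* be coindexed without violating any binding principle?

{1, 4}

*her* is a pronoun, so Principle B applies: it must be free in its binding domain.
Binding domain of *her₅*: the embedded TP, whose subject is Nadia₂.
*Tamar₁* c-commands the pronoun but from outside its binding domain, and is not c-commanded by it → coindexation permitted.
*Nadia₂* c-commands the pronoun within its binding domain → coindexation would violate Principle B.
*Lucia₃* c-commands the pronoun within its binding domain → coindexation would violate Principle B.
*Sofia₄* and the pronoun do not c-command one another → neither Principle B nor Principle C is at stake; coindexation permitted.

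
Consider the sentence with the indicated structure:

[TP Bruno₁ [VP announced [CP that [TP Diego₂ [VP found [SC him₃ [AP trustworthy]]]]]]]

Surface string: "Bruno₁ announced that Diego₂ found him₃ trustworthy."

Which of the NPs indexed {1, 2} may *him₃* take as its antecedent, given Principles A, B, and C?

*him* is a pronoun, so Principle B applies: it must be free in its binding domain.
Binding domain of *him₃*: the embedded TP, whose subject is Diego₂.
*Bruno₁* c-commands the pronoun but from outside its binding domain, and is not c-commanded by it → coindexation permitted.
*Diego₂* c-commands the pronoun within its binding domain → coindexation would violate Principle B.

{1}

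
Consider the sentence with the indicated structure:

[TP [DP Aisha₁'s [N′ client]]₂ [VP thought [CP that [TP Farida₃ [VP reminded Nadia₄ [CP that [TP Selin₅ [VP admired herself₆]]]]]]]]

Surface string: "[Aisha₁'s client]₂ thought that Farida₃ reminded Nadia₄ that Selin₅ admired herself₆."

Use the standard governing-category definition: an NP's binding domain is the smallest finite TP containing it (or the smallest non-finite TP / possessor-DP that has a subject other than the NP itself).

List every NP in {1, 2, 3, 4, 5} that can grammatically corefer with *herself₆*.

{5}

*herself* is an anaphor, so Principle A applies: it must be bound in its binding domain.
Binding domain of *herself₆*: the embedded TP, whose subject is Selin₅.
*Aisha₁* does not c-command the anaphor → cannot bind it.
*[Aisha₁'s client]₂* c-commands the anaphor but is outside its binding domain → cannot satisfy Principle A.
*Farida₃* c-commands the anaphor but is outside its binding domain → cannot satisfy Principle A.
*Nadia₄* c-commands the anaphor but is outside its binding domain → cannot satisfy Principle A.
*Selin₅* c-commands the anaphor within its binding domain → licit binder.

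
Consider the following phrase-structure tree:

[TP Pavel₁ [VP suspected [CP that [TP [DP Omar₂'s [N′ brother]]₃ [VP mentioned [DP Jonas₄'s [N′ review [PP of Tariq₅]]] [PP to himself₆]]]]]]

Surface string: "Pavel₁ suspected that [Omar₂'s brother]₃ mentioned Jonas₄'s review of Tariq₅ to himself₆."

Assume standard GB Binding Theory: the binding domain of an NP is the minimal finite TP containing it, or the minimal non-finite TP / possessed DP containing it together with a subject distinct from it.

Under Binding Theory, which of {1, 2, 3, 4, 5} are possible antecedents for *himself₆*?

*himself* is an anaphor, so Principle A applies: it must be bound in its binding domain.
Binding domain of *himself₆*: the embedded TP, whose subject is [Omar₂'s brother]₃.
*Pavel₁* c-commands the anaphor but is outside its binding domain → cannot satisfy Principle A.
*Omar₂* does not c-command the anaphor → cannot bind it.
*[Omar₂'s brother]₃* c-commands the anaphor within its binding domain → licit binder.
*Jonas₄* does not c-command the anaphor → cannot bind it.
*Tariq₅* does not c-command the anaphor → cannot bind it.

{3}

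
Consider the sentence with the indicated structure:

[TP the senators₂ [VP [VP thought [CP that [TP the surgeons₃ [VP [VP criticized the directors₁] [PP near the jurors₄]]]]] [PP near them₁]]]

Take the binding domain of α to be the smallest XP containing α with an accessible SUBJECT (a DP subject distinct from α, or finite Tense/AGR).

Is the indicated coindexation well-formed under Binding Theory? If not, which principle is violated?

The two coindexed NPs are *the directors₁* and *them₁*.
*them₁* is a pronoun; its binding domain is the matrix TP, whose subject is the senators₂. Within that domain it is c-commanded only by *the senators₂*, which carries a different index — the pronoun is free locally, so Principle B holds.
*the directors₁* is an R-expression; *them₁* does not c-command it, and no other NP shares its index, so Principle C is satisfied.
All principles are respected.

grammatical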